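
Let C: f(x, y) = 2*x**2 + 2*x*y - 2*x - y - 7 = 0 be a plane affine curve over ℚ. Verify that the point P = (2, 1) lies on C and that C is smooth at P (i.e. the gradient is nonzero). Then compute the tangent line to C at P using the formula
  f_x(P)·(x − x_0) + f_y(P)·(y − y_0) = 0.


Tangent line at P: 8*x + 3*y - 19 = 0.

Step 1: f(2, 1) = 0, so P lies on C.
Step 2: partial derivatives
  f_x(x, y) = 4*x + 2*y - 2, f_y(x, y) = 2*x - 1.
  f_x(P) = 8, f_y(P) = 3 (gradient nonzero, so P is smooth).
Step 3: tangent line at P: 8·(x − 2) + 3·(y − 1) = 0.
Expanding: 8*x + 3*y - 19 = 0.


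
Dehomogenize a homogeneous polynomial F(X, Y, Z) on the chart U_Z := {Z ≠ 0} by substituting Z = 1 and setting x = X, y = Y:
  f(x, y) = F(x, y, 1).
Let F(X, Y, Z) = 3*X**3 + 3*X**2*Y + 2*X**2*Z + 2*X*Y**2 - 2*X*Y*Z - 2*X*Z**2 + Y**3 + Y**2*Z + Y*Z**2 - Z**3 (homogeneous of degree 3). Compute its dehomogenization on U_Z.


f(x, y) = 3*x**3 + 3*x**2*y + 2*x**2 + 2*x*y**2 - 2*x*y - 2*x + y**3 + y**2 + y - 1

On U_Z we set Z = 1. Each monomial c·X^i·Y^j·Z^k in F becomes c·x^i·y^j·1^k = c·x^i·y^j.
Substituting Z = 1: F(X, Y, 1) = 3*x**3 + 3*x**2*y + 2*x**2 + 2*x*y**2 - 2*x*y - 2*x + y**3 + y**2 + y - 1.
Note: deg(f) ≤ deg(F) = 3; strict inequality happens when F is divisible by Z (lost terms).


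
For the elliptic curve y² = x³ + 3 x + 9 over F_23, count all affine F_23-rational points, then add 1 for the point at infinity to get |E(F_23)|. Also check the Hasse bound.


Affine points = {(0, 3), (0, 20), (1, 6), (1, 17), (2, 0), (4, 4), (4, 19), (6, 6), (6, 17), (8, 4), (8, 19), (9, 11), (9, 12), (10, 2), (10, 21), (11, 4), (11, 19), (12, 5), (12, 18), (14, 9), (14, 14), (15, 5), (15, 18), (16, 6), (16, 17), (19, 5), (19, 18), (21, 8), (21, 15)}; affine count = 29; |E(F_23)| = 30.

Discriminant check: Δ ∝ 4a³ + 27b² = 4·3³ + 27·9² = 4·27 + 27·81 ≡ 18 (mod 23). Nonzero ⇒ E is nonsingular.
For each x ∈ F_23, compute rhs = x³ + 3·x + 9 mod 23, then count y ∈ F_23 with y² ≡ rhs.
  x = 0: rhs = 9, matching y values: 3, 20 (2 points).
  x = 1: rhs = 13, matching y values: 6, 17 (2 points).
  x = 2: rhs = 0, matching y values: 0 (1 points).
  x = 3: rhs = 22, matching y values: none (0 points).
  x = 4: rhs = 16, matching y values: 4, 19 (2 points).
  x = 5: rhs = 11, matching y values: none (0 points).
  x = 6: rhs = 13, matching y values: 6, 17 (2 points).
  x = 7: rhs = 5, matching y values: none (0 points).
  x = 8: rhs = 16, matching y values: 4, 19 (2 points).
  x = 9: rhs = 6, matching y values: 11, 12 (2 points).
  x = 10: rhs = 4, matching y values: 2, 21 (2 points).
  x = 11: rhs = 16, matching y values: 4, 19 (2 points).
  x = 12: rhs = 2, matching y values: 5, 18 (2 points).
  x = 13: rhs = 14, matching y values: none (0 points).
  x = 14: rhs = 12, matching y values: 9, 14 (2 points).
  x = 15: rhs = 2, matching y values: 5, 18 (2 points).
  x = 16: rhs = 13, matching y values: 6, 17 (2 points).
  x = 17: rhs = 5, matching y values: none (0 points).
  x = 18: rhs = 7, matching y values: none (0 points).
  x = 19: rhs = 2, matching y values: 5, 18 (2 points).
  x = 20: rhs = 19, matching y values: none (0 points).
  x = 21: rhs = 18, matching y values: 8, 15 (2 points).
  x = 22: rhs = 5, matching y values: none (0 points).
Total affine count: 29.
Full point count |E(F_23)| = 29 + 1 = 30.
Hasse bound: |30 − (23+1)| = |6| = 6 ≤ 2√23 ≈ 9.5917 ✓.


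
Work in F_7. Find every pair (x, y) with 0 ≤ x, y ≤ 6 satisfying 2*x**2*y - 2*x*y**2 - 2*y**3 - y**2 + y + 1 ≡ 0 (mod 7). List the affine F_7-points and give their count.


Affine F_7-points: {(1, 2), (2, 5), (3, 5), (4, 3), (6, 3)}; count = 5.

For each of the 49 pairs (x, y) ∈ F_7², evaluate f(x, y) mod 7. Record the zeros.
  x = 0: [0↦1, 1↦6, 2↦4, 3↦4, 4↦1, 5↦4, 6↦1]  zeros at y ∈ ∅
  x = 1: [0↦1, 1↦6, 2↦0, 3↦6, 4↦5, 5↦6, 6↦4]  zeros at y ∈ {2}
  x = 2: [0↦1, 1↦3, 2↦4, 3↦6, 4↦4, 5↦0, 6↦3]  zeros at y ∈ {5}
  x = 3: [0↦1, 1↦4, 2↦2, 3↦4, 4↦5, 5↦0, 6↦5]  zeros at y ∈ {5}
  x = 4: [0↦1, 1↦2, 2↦1, 3↦0, 4↦1, 5↦6, 6↦3]  zeros at y ∈ {3}
  x = 5: [0↦1, 1↦4, 2↦1, 3↦1, 4↦6, 5↦4, 6↦4]  zeros at y ∈ ∅
  x = 6: [0↦1, 1↦3, 2↦2, 3↦0, 4↦6, 5↦1, 6↦1]  zeros at y ∈ {3}
Collecting zeros: affine points = {(1, 2), (2, 5), (3, 5), (4, 3), (6, 3)}.
Total count |C(F_7)_aff| = 5.


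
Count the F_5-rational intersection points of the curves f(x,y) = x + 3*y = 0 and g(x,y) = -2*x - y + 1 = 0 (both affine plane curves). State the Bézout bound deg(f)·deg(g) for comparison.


Common zeros: ∅; count = 0; Bézout bound = 1.

deg(f) = 1, deg(g) = 1, so Bézout bound = 1.
Scan x ∈ F_5. For each x, list the y ∈ F_5 with f(x, y) ≡ 0 and those with g(x, y) ≡ 0 (mod 5); the common zeros in that column are the intersection.
  x = 0: f ≡ 0 at y ∈ {0}; g ≡ 0 at y ∈ {1}; common: ∅.
  x = 1: f ≡ 0 at y ∈ {3}; g ≡ 0 at y ∈ {4}; common: ∅.
  x = 2: f ≡ 0 at y ∈ {1}; g ≡ 0 at y ∈ {2}; common: ∅.
  x = 3: f ≡ 0 at y ∈ {4}; g ≡ 0 at y ∈ {0}; common: ∅.
  x = 4: f ≡ 0 at y ∈ {2}; g ≡ 0 at y ∈ {3}; common: ∅.
Collecting: common zeros = ∅, so the count is 0.
Comparison with the Bézout bound: 0 ≤ 1 = deg(f)·deg(g), as expected for curves with no common component (the affine F_5-count falls short of the bound because intersections may lie at infinity, over extension fields, or carry multiplicity).


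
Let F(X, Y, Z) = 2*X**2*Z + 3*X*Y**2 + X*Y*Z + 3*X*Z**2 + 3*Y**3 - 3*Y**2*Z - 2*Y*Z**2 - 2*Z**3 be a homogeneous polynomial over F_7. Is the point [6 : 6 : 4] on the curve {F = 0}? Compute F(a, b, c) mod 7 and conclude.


F(6,6,4) ≡ 4 (mod 7); P is NOT on the curve.

Evaluate F(6, 6, 4) term-by-term (mod 7).
  2*X**2*Z ↦ 2·36·1·4 = 288
  3*X*Y**2 ↦ 3·6·36·1 = 648
  X*Y*Z ↦ 1·6·6·4 = 144
  3*X*Z**2 ↦ 3·6·1·16 = 288
  3*Y**3 ↦ 3·1·216·1 = 648
  -3*Y**2*Z ↦ -3·1·36·4 = -432
  -2*Y*Z**2 ↦ -2·1·6·16 = -192
  -2*Z**3 ↦ -2·1·1·64 = -128
Sum: F(6, 6, 4) = (288) + (648) + (144) + (288) + (648) + (-432) + (-192) + (-128) = 1264.
Reducing mod 7: 1264 ≡ 4 (mod 7).
Since F(a, b, c) ≡ 4 ≠ 0 (mod 7), P does NOT lie on the curve.


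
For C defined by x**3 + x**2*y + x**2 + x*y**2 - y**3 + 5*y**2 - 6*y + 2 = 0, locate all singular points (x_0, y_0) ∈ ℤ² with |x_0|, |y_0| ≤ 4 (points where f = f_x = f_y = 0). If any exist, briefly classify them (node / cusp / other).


Singular points: {(-1, 1)}; classification: node.

Compute partial derivatives:
  f_x = 3*x**2 + 2*x*y + 2*x + y**2.
  f_y = x**2 + 2*x*y - 3*y**2 + 10*y - 6.
Scan x_0 ∈ {−4, ..., 4}. For each x_0, f_y(x_0, y) is a polynomial in y; find its integer roots y ∈ {−4, ..., 4}, then test f_x and f at those candidates.
  x = -4: f_y(-4, y) = -3*y**2 + 2*y + 10; no integer root y with |y| ≤ 4.
  x = -3: f_y(-3, y) = -3*y**2 + 4*y + 3; no integer root y with |y| ≤ 4.
  x = -2: f_y(-2, y) = -3*y**2 + 6*y - 2; no integer root y with |y| ≤ 4.
  x = -1: f_y(-1, y) = -3*y**2 + 8*y - 5; vanishes at y ∈ {1}. (-1, 1): f_x = 0, f = 0 — SINGULAR.
  x = 0: f_y(0, y) = -3*y**2 + 10*y - 6; no integer root y with |y| ≤ 4.
  x = 1: f_y(1, y) = -3*y**2 + 12*y - 5; no integer root y with |y| ≤ 4.
  x = 2: f_y(2, y) = -3*y**2 + 14*y - 2; no integer root y with |y| ≤ 4.
  x = 3: f_y(3, y) = -3*y**2 + 16*y + 3; no integer root y with |y| ≤ 4.
  x = 4: f_y(4, y) = -3*y**2 + 18*y + 10; no integer root y with |y| ≤ 4.
Only singular point on the grid: (-1, 1).
Classify: substitute x = -1 + u, y = 1 + v and expand: f = u**3 + u**2*v - u**2 + u*v**2 - v**3 + v**2.
No constant or linear terms (consistent with a singular point). Quadratic part: -u**2 + v**2. Cubic part: u**3 + u**2*v + u*v**2 - v**3.
The quadratic part v**2 - u**2 = (v − u)(v + u) splits into two distinct linear factors, so there are two distinct tangent lines y − 1 = ±(x − -1) — this is a node (ordinary double point).
Classification: node.


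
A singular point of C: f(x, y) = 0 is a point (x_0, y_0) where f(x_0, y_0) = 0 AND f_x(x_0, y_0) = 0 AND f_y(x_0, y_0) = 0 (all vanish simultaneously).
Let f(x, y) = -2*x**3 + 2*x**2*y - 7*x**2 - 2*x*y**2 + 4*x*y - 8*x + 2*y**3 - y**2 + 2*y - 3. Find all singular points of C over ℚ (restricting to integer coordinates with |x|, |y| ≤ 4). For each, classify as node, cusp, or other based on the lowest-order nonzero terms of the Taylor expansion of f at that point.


Singular points: {(-1, 0)}; classification: node.

Compute partial derivatives:
  f_x = -6*x**2 + 4*x*y - 14*x - 2*y**2 + 4*y - 8.
  f_y = 2*x**2 - 4*x*y + 4*x + 6*y**2 - 2*y + 2.
Scan x_0 ∈ {−4, ..., 4}. For each x_0, f_y(x_0, y) is a polynomial in y; find its integer roots y ∈ {−4, ..., 4}, then test f_x and f at those candidates.
  x = -4: f_y(-4, y) = 6*y**2 + 14*y + 18; no integer root y with |y| ≤ 4.
  x = -3: f_y(-3, y) = 6*y**2 + 10*y + 8; no integer root y with |y| ≤ 4.
  x = -2: f_y(-2, y) = 6*y**2 + 6*y + 2; no integer root y with |y| ≤ 4.
  x = -1: f_y(-1, y) = 6*y**2 + 2*y; vanishes at y ∈ {0}. (-1, 0): f_x = 0, f = 0 — SINGULAR.
  x = 0: f_y(0, y) = 6*y**2 - 2*y + 2; no integer root y with |y| ≤ 4.
  x = 1: f_y(1, y) = 6*y**2 - 6*y + 8; no integer root y with |y| ≤ 4.
  x = 2: f_y(2, y) = 6*y**2 - 10*y + 18; no integer root y with |y| ≤ 4.
  x = 3: f_y(3, y) = 6*y**2 - 14*y + 32; no integer root y with |y| ≤ 4.
  x = 4: f_y(4, y) = 6*y**2 - 18*y + 50; no integer root y with |y| ≤ 4.
Only singular point on the grid: (-1, 0).
Classify: substitute x = -1 + u, y = 0 + v and expand: f = -2*u**3 + 2*u**2*v - u**2 - 2*u*v**2 + 2*v**3 + v**2.
No constant or linear terms (consistent with a singular point). Quadratic part: -u**2 + v**2. Cubic part: -2*u**3 + 2*u**2*v - 2*u*v**2 + 2*v**3.
The quadratic part v**2 - u**2 = (v − u)(v + u) splits into two distinct linear factors, so there are two distinct tangent lines y − 0 = ±(x − -1) — this is a node (ordinary double point).
Classification: node.


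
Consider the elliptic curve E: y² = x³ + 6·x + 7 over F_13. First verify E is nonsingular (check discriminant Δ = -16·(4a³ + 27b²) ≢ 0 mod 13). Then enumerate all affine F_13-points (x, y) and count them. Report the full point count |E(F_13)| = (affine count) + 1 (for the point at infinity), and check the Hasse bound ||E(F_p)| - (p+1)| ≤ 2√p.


Affine points = {(1, 1), (1, 12), (2, 1), (2, 12), (3, 0), (4, 2), (4, 11), (6, 5), (6, 8), (9, 6), (9, 7), (10, 1), (10, 12), (11, 0), (12, 0)}; affine count = 15; |E(F_13)| = 16.

Discriminant check: Δ ∝ 4a³ + 27b² = 4·6³ + 27·7² = 4·216 + 27·49 ≡ 3 (mod 13). Nonzero ⇒ E is nonsingular.
For each x ∈ F_13, compute rhs = x³ + 6·x + 7 mod 13, then count y ∈ F_13 with y² ≡ rhs.
  x = 0: rhs = 7, matching y values: none (0 points).
  x = 1: rhs = 1, matching y values: 1, 12 (2 points).
  x = 2: rhs = 1, matching y values: 1, 12 (2 points).
  x = 3: rhs = 0, matching y values: 0 (1 points).
  x = 4: rhs = 4, matching y values: 2, 11 (2 points).
  x = 5: rhs = 6, matching y values: none (0 points).
  x = 6: rhs = 12, matching y values: 5, 8 (2 points).
  x = 7: rhs = 2, matching y values: none (0 points).
  x = 8: rhs = 8, matching y values: none (0 points).
  x = 9: rhs = 10, matching y values: 6, 7 (2 points).
  x = 10: rhs = 1, matching y values: 1, 12 (2 points).
  x = 11: rhs = 0, matching y values: 0 (1 points).
  x = 12: rhs = 0, matching y values: 0 (1 points).
Total affine count: 15.
Full point count |E(F_13)| = 15 + 1 = 16.
Hasse bound: |16 − (13+1)| = |2| = 2 ≤ 2√13 ≈ 7.2111 ✓.


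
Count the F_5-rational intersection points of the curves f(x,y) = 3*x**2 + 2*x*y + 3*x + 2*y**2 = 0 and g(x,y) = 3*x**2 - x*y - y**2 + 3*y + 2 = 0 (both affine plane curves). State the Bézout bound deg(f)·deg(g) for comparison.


Common zeros: {(4, 0)}; count = 1; Bézout bound = 4.

deg(f) = 2, deg(g) = 2, so Bézout bound = 4.
Scan x ∈ F_5. For each x, list the y ∈ F_5 with f(x, y) ≡ 0 and those with g(x, y) ≡ 0 (mod 5); the common zeros in that column are the intersection.
  x = 0: f ≡ 0 at y ∈ {0}; g ≡ 0 at y ∈ ∅; common: ∅.
  x = 1: f ≡ 0 at y ∈ {1, 3}; g ≡ 0 at y ∈ {0, 2}; common: ∅.
  x = 2: f ≡ 0 at y ∈ ∅; g ≡ 0 at y ∈ ∅; common: ∅.
  x = 3: f ≡ 0 at y ∈ ∅; g ≡ 0 at y ∈ {2, 3}; common: ∅.
  x = 4: f ≡ 0 at y ∈ {0, 1}; g ≡ 0 at y ∈ {0, 4}; common: {0}.
Collecting: common zeros = {(4, 0)}, so the count is 1.
Comparison with the Bézout bound: 1 ≤ 4 = deg(f)·deg(g), as expected for curves with no common component (the affine F_5-count falls short of the bound because intersections may lie at infinity, over extension fields, or carry multiplicity).


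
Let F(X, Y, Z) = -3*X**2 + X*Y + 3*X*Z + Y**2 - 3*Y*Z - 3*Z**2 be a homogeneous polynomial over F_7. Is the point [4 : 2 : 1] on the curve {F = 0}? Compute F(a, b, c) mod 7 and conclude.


F(4,2,1) ≡ 2 (mod 7); P is NOT on the curve.

Evaluate F(4, 2, 1) term-by-term (mod 7).
  -3*X**2 ↦ -3·16·1·1 = -48
  X*Y ↦ 1·4·2·1 = 8
  3*X*Z ↦ 3·4·1·1 = 12
  Y**2 ↦ 1·1·4·1 = 4
  -3*Y*Z ↦ -3·1·2·1 = -6
  -3*Z**2 ↦ -3·1·1·1 = -3
Sum: F(4, 2, 1) = (-48) + (8) + (12) + (4) + (-6) + (-3) = -33.
Reducing mod 7: -33 ≡ 2 (mod 7).
Since F(a, b, c) ≡ 2 ≠ 0 (mod 7), P does NOT lie on the curve.


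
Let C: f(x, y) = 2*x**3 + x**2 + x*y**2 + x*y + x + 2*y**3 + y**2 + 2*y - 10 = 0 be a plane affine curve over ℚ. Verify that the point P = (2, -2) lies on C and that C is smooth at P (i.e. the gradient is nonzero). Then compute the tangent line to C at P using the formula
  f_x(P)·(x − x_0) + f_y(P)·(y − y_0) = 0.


Tangent line at P: 31*x + 16*y - 30 = 0.

Step 1: f(2, -2) = 0, so P lies on C.
Step 2: partial derivatives
  f_x(x, y) = 6*x**2 + 2*x + y**2 + y + 1, f_y(x, y) = 2*x*y + x + 6*y**2 + 2*y + 2.
  f_x(P) = 31, f_y(P) = 16 (gradient nonzero, so P is smooth).
Step 3: tangent line at P: 31·(x − 2) + 16·(y − -2) = 0.
Expanding: 31*x + 16*y - 30 = 0.


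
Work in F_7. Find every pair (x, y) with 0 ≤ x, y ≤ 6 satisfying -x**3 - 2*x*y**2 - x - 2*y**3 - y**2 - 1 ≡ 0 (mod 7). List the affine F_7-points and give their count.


Affine F_7-points: {(0, 2), (0, 6), (1, 3), (2, 6), (5, 6), (6, 1), (6, 5)}; count = 7.

For each of the 49 pairs (x, y) ∈ F_7², evaluate f(x, y) mod 7. Record the zeros.
  x = 0: [0↦6, 1↦3, 2↦0, 3↦6, 4↦2, 5↦4, 6↦0]  zeros at y ∈ {2, 6}
  x = 1: [0↦4, 1↦6, 2↦4, 3↦0, 4↦3, 5↦1, 6↦3]  zeros at y ∈ {3}
  x = 2: [0↦3, 1↦3, 2↦2, 3↦2, 4↦5, 5↦6, 6↦0]  zeros at y ∈ {6}
  x = 3: [0↦4, 1↦2, 2↦2, 3↦6, 4↦2, 5↦6, 6↦6]  zeros at y ∈ ∅
  x = 4: [0↦1, 1↦4, 2↦5, 3↦6, 4↦2, 5↦2, 6↦1]  zeros at y ∈ ∅
  x = 5: [0↦2, 1↦3, 2↦5, 3↦3, 4↦6, 5↦2, 6↦0]  zeros at y ∈ {6}
  x = 6: [0↦1, 1↦0, 2↦3, 3↦5, 4↦1, 5↦0, 6↦4]  zeros at y ∈ {1, 5}
Collecting zeros: affine points = {(0, 2), (0, 6), (1, 3), (2, 6), (5, 6), (6, 1), (6, 5)}.
Total count |C(F_7)_aff| = 7.


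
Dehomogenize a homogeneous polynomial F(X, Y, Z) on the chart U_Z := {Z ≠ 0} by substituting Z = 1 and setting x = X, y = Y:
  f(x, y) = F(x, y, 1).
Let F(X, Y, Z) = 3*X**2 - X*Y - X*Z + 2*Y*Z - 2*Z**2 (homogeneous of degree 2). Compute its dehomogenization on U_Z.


f(x, y) = 3*x**2 - x*y - x + 2*y - 2

On U_Z we set Z = 1. Each monomial c·X^i·Y^j·Z^k in F becomes c·x^i·y^j·1^k = c·x^i·y^j.
Substituting Z = 1: F(X, Y, 1) = 3*x**2 - x*y - x + 2*y - 2.
Note: deg(f) ≤ deg(F) = 2; strict inequality happens when F is divisible by Z (lost terms).


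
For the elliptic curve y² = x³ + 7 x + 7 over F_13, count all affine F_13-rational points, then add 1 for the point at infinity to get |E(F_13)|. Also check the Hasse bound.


Affine points = {(2, 4), (2, 9), (3, 4), (3, 9), (7, 3), (7, 10), (8, 4), (8, 9), (12, 5), (12, 8)}; affine count = 10; |E(F_13)| = 11.

Discriminant check: Δ ∝ 4a³ + 27b² = 4·7³ + 27·7² = 4·343 + 27·49 ≡ 4 (mod 13). Nonzero ⇒ E is nonsingular.
For each x ∈ F_13, compute rhs = x³ + 7·x + 7 mod 13, then count y ∈ F_13 with y² ≡ rhs.
  x = 0: rhs = 7, matching y values: none (0 points).
  x = 1: rhs = 2, matching y values: none (0 points).
  x = 2: rhs = 3, matching y values: 4, 9 (2 points).
  x = 3: rhs = 3, matching y values: 4, 9 (2 points).
  x = 4: rhs = 8, matching y values: none (0 points).
  x = 5: rhs = 11, matching y values: none (0 points).
  x = 6: rhs = 5, matching y values: none (0 points).
  x = 7: rhs = 9, matching y values: 3, 10 (2 points).
  x = 8: rhs = 3, matching y values: 4, 9 (2 points).
  x = 9: rhs = 6, matching y values: none (0 points).
  x = 10: rhs = 11, matching y values: none (0 points).
  x = 11: rhs = 11, matching y values: none (0 points).
  x = 12: rhs = 12, matching y values: 5, 8 (2 points).
Total affine count: 10.
Full point count |E(F_13)| = 10 + 1 = 11.
Hasse bound: |11 − (13+1)| = |-3| = 3 ≤ 2√13 ≈ 7.2111 ✓.


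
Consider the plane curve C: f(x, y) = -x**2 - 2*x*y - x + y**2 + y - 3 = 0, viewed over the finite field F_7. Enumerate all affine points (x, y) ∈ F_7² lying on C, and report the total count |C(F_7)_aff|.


Affine F_7-points: {(1, 4), (3, 2), (3, 3), (4, 3), (4, 4), (6, 2)}; count = 6.

For each of the 49 pairs (x, y) ∈ F_7², evaluate f(x, y) mod 7. Record the zeros.
  x = 0: [0↦4, 1↦6, 2↦3, 3↦2, 4↦3, 5↦6, 6↦4]  zeros at y ∈ ∅
  x = 1: [0↦2, 1↦2, 2↦4, 3↦1, 4↦0, 5↦1, 6↦4]  zeros at y ∈ {4}
  x = 2: [0↦5, 1↦3, 2↦3, 3↦5, 4↦2, 5↦1, 6↦2]  zeros at y ∈ ∅
  x = 3: [0↦6, 1↦2, 2↦0, 3↦0, 4↦2, 5↦6, 6↦5]  zeros at y ∈ {2, 3}
  x = 4: [0↦5, 1↦6, 2↦2, 3↦0, 4↦0, 5↦2, 6↦6]  zeros at y ∈ {3, 4}
  x = 5: [0↦2, 1↦1, 2↦2, 3↦5, 4↦3, 5↦3, 6↦5]  zeros at y ∈ ∅
  x = 6: [0↦4, 1↦1, 2↦0, 3↦1, 4↦4, 5↦2, 6↦2]  zeros at y ∈ {2}
Collecting zeros: affine points = {(1, 4), (3, 2), (3, 3), (4, 3), (4, 4), (6, 2)}.
Total count |C(F_7)_aff| = 6.


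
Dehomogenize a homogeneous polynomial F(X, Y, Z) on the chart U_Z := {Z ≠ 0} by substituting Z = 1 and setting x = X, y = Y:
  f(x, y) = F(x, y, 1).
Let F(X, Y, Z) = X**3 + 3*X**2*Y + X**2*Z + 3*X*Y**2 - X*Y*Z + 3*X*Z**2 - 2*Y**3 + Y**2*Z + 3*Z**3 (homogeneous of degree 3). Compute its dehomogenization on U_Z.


f(x, y) = x**3 + 3*x**2*y + x**2 + 3*x*y**2 - x*y + 3*x - 2*y**3 + y**2 + 3

On U_Z we set Z = 1. Each monomial c·X^i·Y^j·Z^k in F becomes c·x^i·y^j·1^k = c·x^i·y^j.
Substituting Z = 1: F(X, Y, 1) = x**3 + 3*x**2*y + x**2 + 3*x*y**2 - x*y + 3*x - 2*y**3 + y**2 + 3.
Note: deg(f) ≤ deg(F) = 3; strict inequality happens when F is divisible by Z (lost terms).


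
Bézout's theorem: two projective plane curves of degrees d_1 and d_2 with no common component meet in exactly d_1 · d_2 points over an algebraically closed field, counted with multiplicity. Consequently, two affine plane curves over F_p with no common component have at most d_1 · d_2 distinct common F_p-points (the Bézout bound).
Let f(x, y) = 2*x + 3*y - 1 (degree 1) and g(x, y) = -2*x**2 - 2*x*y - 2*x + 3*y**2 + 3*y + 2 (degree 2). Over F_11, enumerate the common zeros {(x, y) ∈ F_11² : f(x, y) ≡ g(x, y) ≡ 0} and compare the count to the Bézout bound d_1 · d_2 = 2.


Common zeros: ∅; count = 0; Bézout bound = 2.

deg(f) = 1, deg(g) = 2, so Bézout bound = 2.
Scan x ∈ F_11. For each x, list the y ∈ F_11 with f(x, y) ≡ 0 and those with g(x, y) ≡ 0 (mod 11); the common zeros in that column are the intersection.
  x = 0: f ≡ 0 at y ∈ {4}; g ≡ 0 at y ∈ ∅; common: ∅.
  x = 1: f ≡ 0 at y ∈ {7}; g ≡ 0 at y ∈ {8, 10}; common: ∅.
  x = 2: f ≡ 0 at y ∈ {10}; g ≡ 0 at y ∈ {2}; common: ∅.
  x = 3: f ≡ 0 at y ∈ {2}; g ≡ 0 at y ∈ {0, 1}; common: ∅.
  x = 4: f ≡ 0 at y ∈ {5}; g ≡ 0 at y ∈ ∅; common: ∅.
  x = 5: f ≡ 0 at y ∈ {8}; g ≡ 0 at y ∈ ∅; common: ∅.
  x = 6: f ≡ 0 at y ∈ {0}; g ≡ 0 at y ∈ {1, 2}; common: ∅.
  x = 7: f ≡ 0 at y ∈ {3}; g ≡ 0 at y ∈ {0}; common: ∅.
  x = 8: f ≡ 0 at y ∈ {6}; g ≡ 0 at y ∈ {3, 5}; common: ∅.
  x = 9: f ≡ 0 at y ∈ {9}; g ≡ 0 at y ∈ ∅; common: ∅.
  x = 10: f ≡ 0 at y ∈ {1}; g ≡ 0 at y ∈ {3, 10}; common: ∅.
Collecting: common zeros = ∅, so the count is 0.
Comparison with the Bézout bound: 0 ≤ 2 = deg(f)·deg(g), as expected for curves with no common component (the affine F_11-count falls short of the bound because intersections may lie at infinity, over extension fields, or carry multiplicity).


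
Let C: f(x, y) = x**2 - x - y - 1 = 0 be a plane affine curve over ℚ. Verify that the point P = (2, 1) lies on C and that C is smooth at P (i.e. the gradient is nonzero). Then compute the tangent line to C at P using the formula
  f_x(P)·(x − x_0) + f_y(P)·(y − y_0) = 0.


Tangent line at P: 3*x - y - 5 = 0.

Step 1: f(2, 1) = 0, so P lies on C.
Step 2: partial derivatives
  f_x(x, y) = 2*x - 1, f_y(x, y) = -1.
  f_x(P) = 3, f_y(P) = -1 (gradient nonzero, so P is smooth).
Step 3: tangent line at P: 3·(x − 2) + -1·(y − 1) = 0.
Expanding: 3*x - y - 5 = 0.


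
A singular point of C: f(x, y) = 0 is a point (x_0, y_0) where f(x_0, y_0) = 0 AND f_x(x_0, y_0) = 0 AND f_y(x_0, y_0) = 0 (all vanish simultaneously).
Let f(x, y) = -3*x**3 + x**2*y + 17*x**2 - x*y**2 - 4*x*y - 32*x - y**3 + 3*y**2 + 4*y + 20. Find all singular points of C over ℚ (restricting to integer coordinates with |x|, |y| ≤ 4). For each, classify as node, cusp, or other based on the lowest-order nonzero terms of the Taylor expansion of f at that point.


Singular points: {(2, 0)}; classification: node.

Compute partial derivatives:
  f_x = -9*x**2 + 2*x*y + 34*x - y**2 - 4*y - 32.
  f_y = x**2 - 2*x*y - 4*x - 3*y**2 + 6*y + 4.
Scan x_0 ∈ {−4, ..., 4}. For each x_0, f_y(x_0, y) is a polynomial in y; find its integer roots y ∈ {−4, ..., 4}, then test f_x and f at those candidates.
  x = -4: f_y(-4, y) = -3*y**2 + 14*y + 36; no integer root y with |y| ≤ 4.
  x = -3: f_y(-3, y) = -3*y**2 + 12*y + 25; no integer root y with |y| ≤ 4.
  x = -2: f_y(-2, y) = -3*y**2 + 10*y + 16; no integer root y with |y| ≤ 4.
  x = -1: f_y(-1, y) = -3*y**2 + 8*y + 9; no integer root y with |y| ≤ 4.
  x = 0: f_y(0, y) = -3*y**2 + 6*y + 4; no integer root y with |y| ≤ 4.
  x = 1: f_y(1, y) = -3*y**2 + 4*y + 1; no integer root y with |y| ≤ 4.
  x = 2: f_y(2, y) = -3*y**2 + 2*y; vanishes at y ∈ {0}. (2, 0): f_x = 0, f = 0 — SINGULAR.
  x = 3: f_y(3, y) = 1 - 3*y**2; no integer root y with |y| ≤ 4.
  x = 4: f_y(4, y) = -3*y**2 - 2*y + 4; no integer root y with |y| ≤ 4.
Only singular point on the grid: (2, 0).
Classify: substitute x = 2 + u, y = 0 + v and expand: f = -3*u**3 + u**2*v - u**2 - u*v**2 - v**3 + v**2.
No constant or linear terms (consistent with a singular point). Quadratic part: -u**2 + v**2. Cubic part: -3*u**3 + u**2*v - u*v**2 - v**3.
The quadratic part v**2 - u**2 = (v − u)(v + u) splits into two distinct linear factors, so there are two distinct tangent lines y − 0 = ±(x − 2) — this is a node (ordinary double point).
Classification: node.


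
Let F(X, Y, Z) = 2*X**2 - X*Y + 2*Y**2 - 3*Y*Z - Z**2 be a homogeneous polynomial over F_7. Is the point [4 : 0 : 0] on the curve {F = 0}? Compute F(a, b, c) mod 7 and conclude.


F(4,0,0) ≡ 4 (mod 7); P is NOT on the curve.

Evaluate F(4, 0, 0) term-by-term (mod 7).
  2*X**2 ↦ 2·16·1·1 = 32
  -X*Y ↦ -1·4·0·1 = 0
  2*Y**2 ↦ 2·1·0·1 = 0
  -3*Y*Z ↦ -3·1·0·0 = 0
  -Z**2 ↦ -1·1·1·0 = 0
Sum: F(4, 0, 0) = (32) + (0) + (0) + (0) + (0) = 32.
Reducing mod 7: 32 ≡ 4 (mod 7).
Since F(a, b, c) ≡ 4 ≠ 0 (mod 7), P does NOT lie on the curve.


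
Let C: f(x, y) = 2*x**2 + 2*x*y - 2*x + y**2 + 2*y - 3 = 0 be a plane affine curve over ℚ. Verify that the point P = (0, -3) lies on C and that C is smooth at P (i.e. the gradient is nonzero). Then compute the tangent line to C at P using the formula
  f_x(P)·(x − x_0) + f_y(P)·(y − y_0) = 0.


Tangent line at P: -8*x - 4*y - 12 = 0.

Step 1: f(0, -3) = 0, so P lies on C.
Step 2: partial derivatives
  f_x(x, y) = 4*x + 2*y - 2, f_y(x, y) = 2*x + 2*y + 2.
  f_x(P) = -8, f_y(P) = -4 (gradient nonzero, so P is smooth).
Step 3: tangent line at P: -8·(x − 0) + -4·(y − -3) = 0.
Expanding: -8*x - 4*y - 12 = 0.


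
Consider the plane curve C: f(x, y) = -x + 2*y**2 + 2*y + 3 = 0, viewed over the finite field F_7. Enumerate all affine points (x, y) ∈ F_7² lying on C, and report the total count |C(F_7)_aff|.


Affine F_7-points: {(0, 1), (0, 5), (1, 2), (1, 4), (3, 0), (3, 6), (6, 3)}; count = 7.

For each of the 49 pairs (x, y) ∈ F_7², evaluate f(x, y) mod 7. Record the zeros.
  x = 0: [0↦3, 1↦0, 2↦1, 3↦6, 4↦1, 5↦0, 6↦3]  zeros at y ∈ {1, 5}
  x = 1: [0↦2, 1↦6, 2↦0, 3↦5, 4↦0, 5↦6, 6↦2]  zeros at y ∈ {2, 4}
  x = 2: [0↦1, 1↦5, 2↦6, 3↦4, 4↦6, 5↦5, 6↦1]  zeros at y ∈ ∅
  x = 3: [0↦0, 1↦4, 2↦5, 3↦3, 4↦5, 5↦4, 6↦0]  zeros at y ∈ {0, 6}
  x = 4: [0↦6, 1↦3, 2↦4, 3↦2, 4↦4, 5↦3, 6↦6]  zeros at y ∈ ∅
  x = 5: [0↦5, 1↦2, 2↦3, 3↦1, 4↦3, 5↦2, 6↦5]  zeros at y ∈ ∅
  x = 6: [0↦4, 1↦1, 2↦2, 3↦0, 4↦2, 5↦1, 6↦4]  zeros at y ∈ {3}
Collecting zeros: affine points = {(0, 1), (0, 5), (1, 2), (1, 4), (3, 0), (3, 6), (6, 3)}.
Total count |C(F_7)_aff| = 7.


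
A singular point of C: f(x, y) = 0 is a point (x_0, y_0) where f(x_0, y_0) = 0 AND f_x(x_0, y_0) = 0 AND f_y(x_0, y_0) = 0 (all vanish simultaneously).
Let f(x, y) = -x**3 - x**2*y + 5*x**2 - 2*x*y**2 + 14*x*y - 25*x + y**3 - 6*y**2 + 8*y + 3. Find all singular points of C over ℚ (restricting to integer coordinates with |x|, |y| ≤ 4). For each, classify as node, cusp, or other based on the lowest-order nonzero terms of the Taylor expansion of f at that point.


Singular points: {(1, 3)}; classification: node.

Compute partial derivatives:
  f_x = -3*x**2 - 2*x*y + 10*x - 2*y**2 + 14*y - 25.
  f_y = -x**2 - 4*x*y + 14*x + 3*y**2 - 12*y + 8.
Scan x_0 ∈ {−4, ..., 4}. For each x_0, f_y(x_0, y) is a polynomial in y; find its integer roots y ∈ {−4, ..., 4}, then test f_x and f at those candidates.
  x = -4: f_y(-4, y) = 3*y**2 + 4*y - 64; vanishes at y ∈ {4}. (-4, 4): f_x = -57 ≠ 0.
  x = -3: f_y(-3, y) = 3*y**2 - 43; no integer root y with |y| ≤ 4.
  x = -2: f_y(-2, y) = 3*y**2 - 4*y - 24; no integer root y with |y| ≤ 4.
  x = -1: f_y(-1, y) = 3*y**2 - 8*y - 7; no integer root y with |y| ≤ 4.
  x = 0: f_y(0, y) = 3*y**2 - 12*y + 8; no integer root y with |y| ≤ 4.
  x = 1: f_y(1, y) = 3*y**2 - 16*y + 21; vanishes at y ∈ {3}. (1, 3): f_x = 0, f = 0 — SINGULAR.
  x = 2: f_y(2, y) = 3*y**2 - 20*y + 32; vanishes at y ∈ {4}. (2, 4): f_x = -9 ≠ 0.
  x = 3: f_y(3, y) = 3*y**2 - 24*y + 41; no integer root y with |y| ≤ 4.
  x = 4: f_y(4, y) = 3*y**2 - 28*y + 48; no integer root y with |y| ≤ 4.
Only singular point on the grid: (1, 3).
Classify: substitute x = 1 + u, y = 3 + v and expand: f = -u**3 - u**2*v - u**2 - 2*u*v**2 + v**3 + v**2.
No constant or linear terms (consistent with a singular point). Quadratic part: -u**2 + v**2. Cubic part: -u**3 - u**2*v - 2*u*v**2 + v**3.
The quadratic part v**2 - u**2 = (v − u)(v + u) splits into two distinct linear factors, so there are two distinct tangent lines y − 3 = ±(x − 1) — this is a node (ordinary double point).
Classification: node.


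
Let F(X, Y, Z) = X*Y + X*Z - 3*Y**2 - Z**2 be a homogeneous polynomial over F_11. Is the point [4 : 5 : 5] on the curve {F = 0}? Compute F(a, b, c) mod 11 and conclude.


F(4,5,5) ≡ 6 (mod 11); P is NOT on the curve.

Evaluate F(4, 5, 5) term-by-term (mod 11).
  X*Y ↦ 1·4·5·1 = 20
  X*Z ↦ 1·4·1·5 = 20
  -3*Y**2 ↦ -3·1·25·1 = -75
  -Z**2 ↦ -1·1·1·25 = -25
Sum: F(4, 5, 5) = (20) + (20) + (-75) + (-25) = -60.
Reducing mod 11: -60 ≡ 6 (mod 11).
Since F(a, b, c) ≡ 6 ≠ 0 (mod 11), P does NOT lie on the curve.


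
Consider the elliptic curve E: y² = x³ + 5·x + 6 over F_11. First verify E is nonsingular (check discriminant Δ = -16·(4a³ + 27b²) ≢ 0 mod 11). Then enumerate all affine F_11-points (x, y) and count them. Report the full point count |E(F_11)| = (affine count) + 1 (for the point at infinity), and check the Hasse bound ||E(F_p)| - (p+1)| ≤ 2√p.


Affine points = {(1, 1), (1, 10), (3, 2), (3, 9), (10, 0)}; affine count = 5; |E(F_11)| = 6.

Discriminant check: Δ ∝ 4a³ + 27b² = 4·5³ + 27·6² = 4·125 + 27·36 ≡ 9 (mod 11). Nonzero ⇒ E is nonsingular.
For each x ∈ F_11, compute rhs = x³ + 5·x + 6 mod 11, then count y ∈ F_11 with y² ≡ rhs.
  x = 0: rhs = 6, matching y values: none (0 points).
  x = 1: rhs = 1, matching y values: 1, 10 (2 points).
  x = 2: rhs = 2, matching y values: none (0 points).
  x = 3: rhs = 4, matching y values: 2, 9 (2 points).
  x = 4: rhs = 2, matching y values: none (0 points).
  x = 5: rhs = 2, matching y values: none (0 points).
  x = 6: rhs = 10, matching y values: none (0 points).
  x = 7: rhs = 10, matching y values: none (0 points).
  x = 8: rhs = 8, matching y values: none (0 points).
  x = 9: rhs = 10, matching y values: none (0 points).
  x = 10: rhs = 0, matching y values: 0 (1 points).
Total affine count: 5.
Full point count |E(F_11)| = 5 + 1 = 6.
Hasse bound: |6 − (11+1)| = |-6| = 6 ≤ 2√11 ≈ 6.6332 ✓.


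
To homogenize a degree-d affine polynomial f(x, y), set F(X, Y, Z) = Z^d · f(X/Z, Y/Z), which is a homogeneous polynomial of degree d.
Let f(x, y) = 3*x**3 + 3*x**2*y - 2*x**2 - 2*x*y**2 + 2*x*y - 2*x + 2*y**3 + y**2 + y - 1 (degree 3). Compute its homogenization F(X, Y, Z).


F(X, Y, Z) = 3*X**3 + 3*X**2*Y - 2*X**2*Z - 2*X*Y**2 + 2*X*Y*Z - 2*X*Z**2 + 2*Y**3 + Y**2*Z + Y*Z**2 - Z**3

deg(f) = 3.
Substitute x = X/Z, y = Y/Z into f, then multiply by Z^3.
  monomial 3·x^3·y^0 ↦ 3·X^3·Y^0·Z^0.
  monomial 3·x^2·y^1 ↦ 3·X^2·Y^1·Z^0.
  monomial -2·x^2·y^0 ↦ -2·X^2·Y^0·Z^1.
  monomial -2·x^1·y^2 ↦ -2·X^1·Y^2·Z^0.
  monomial 2·x^1·y^1 ↦ 2·X^1·Y^1·Z^1.
  monomial -2·x^1·y^0 ↦ -2·X^1·Y^0·Z^2.
  monomial 2·x^0·y^3 ↦ 2·X^0·Y^3·Z^0.
  monomial 1·x^0·y^2 ↦ 1·X^0·Y^2·Z^1.
  monomial 1·x^0·y^1 ↦ 1·X^0·Y^1·Z^2.
  monomial -1·x^0·y^0 ↦ -1·X^0·Y^0·Z^3.
Collecting: F(X, Y, Z) = 3*X**3 + 3*X**2*Y - 2*X**2*Z - 2*X*Y**2 + 2*X*Y*Z - 2*X*Z**2 + 2*Y**3 + Y**2*Z + Y*Z**2 - Z**3.


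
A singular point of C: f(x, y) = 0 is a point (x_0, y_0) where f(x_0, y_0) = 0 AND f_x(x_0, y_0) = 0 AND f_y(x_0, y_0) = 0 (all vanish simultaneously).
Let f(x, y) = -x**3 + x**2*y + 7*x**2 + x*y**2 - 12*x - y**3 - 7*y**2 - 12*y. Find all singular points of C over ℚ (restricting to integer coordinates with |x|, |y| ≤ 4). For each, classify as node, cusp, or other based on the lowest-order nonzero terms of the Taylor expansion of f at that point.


Singular points: {(2, -2)}; classification: node.

Compute partial derivatives:
  f_x = -3*x**2 + 2*x*y + 14*x + y**2 - 12.
  f_y = x**2 + 2*x*y - 3*y**2 - 14*y - 12.
Scan x_0 ∈ {−4, ..., 4}. For each x_0, f_y(x_0, y) is a polynomial in y; find its integer roots y ∈ {−4, ..., 4}, then test f_x and f at those candidates.
  x = -4: f_y(-4, y) = -3*y**2 - 22*y + 4; no integer root y with |y| ≤ 4.
  x = -3: f_y(-3, y) = -3*y**2 - 20*y - 3; no integer root y with |y| ≤ 4.
  x = -2: f_y(-2, y) = -3*y**2 - 18*y - 8; no integer root y with |y| ≤ 4.
  x = -1: f_y(-1, y) = -3*y**2 - 16*y - 11; no integer root y with |y| ≤ 4.
  x = 0: f_y(0, y) = -3*y**2 - 14*y - 12; no integer root y with |y| ≤ 4.
  x = 1: f_y(1, y) = -3*y**2 - 12*y - 11; no integer root y with |y| ≤ 4.
  x = 2: f_y(2, y) = -3*y**2 - 10*y - 8; vanishes at y ∈ {-2}. (2, -2): f_x = 0, f = 0 — SINGULAR.
  x = 3: f_y(3, y) = -3*y**2 - 8*y - 3; no integer root y with |y| ≤ 4.
  x = 4: f_y(4, y) = -3*y**2 - 6*y + 4; no integer root y with |y| ≤ 4.
Only singular point on the grid: (2, -2).
Classify: substitute x = 2 + u, y = -2 + v and expand: f = -u**3 + u**2*v - u**2 + u*v**2 - v**3 + v**2.
No constant or linear terms (consistent with a singular point). Quadratic part: -u**2 + v**2. Cubic part: -u**3 + u**2*v + u*v**2 - v**3.
The quadratic part v**2 - u**2 = (v − u)(v + u) splits into two distinct linear factors, so there are two distinct tangent lines y − -2 = ±(x − 2) — this is a node (ordinary double point).
Classification: node.


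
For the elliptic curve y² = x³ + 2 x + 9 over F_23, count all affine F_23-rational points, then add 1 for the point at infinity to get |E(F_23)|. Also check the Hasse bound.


Affine points = {(0, 3), (0, 20), (1, 9), (1, 14), (4, 9), (4, 14), (5, 11), (5, 12), (8, 10), (8, 13), (12, 6), (12, 17), (13, 1), (13, 22), (18, 9), (18, 14), (19, 11), (19, 12), (22, 11), (22, 12)}; affine count = 20; |E(F_23)| = 21.

Discriminant check: Δ ∝ 4a³ + 27b² = 4·2³ + 27·9² = 4·8 + 27·81 ≡ 11 (mod 23). Nonzero ⇒ E is nonsingular.
For each x ∈ F_23, compute rhs = x³ + 2·x + 9 mod 23, then count y ∈ F_23 with y² ≡ rhs.
  x = 0: rhs = 9, matching y values: 3, 20 (2 points).
  x = 1: rhs = 12, matching y values: 9, 14 (2 points).
  x = 2: rhs = 21, matching y values: none (0 points).
  x = 3: rhs = 19, matching y values: none (0 points).
  x = 4: rhs = 12, matching y values: 9, 14 (2 points).
  x = 5: rhs = 6, matching y values: 11, 12 (2 points).
  x = 6: rhs = 7, matching y values: none (0 points).
  x = 7: rhs = 21, matching y values: none (0 points).
  x = 8: rhs = 8, matching y values: 10, 13 (2 points).
  x = 9: rhs = 20, matching y values: none (0 points).
  x = 10: rhs = 17, matching y values: none (0 points).
  x = 11: rhs = 5, matching y values: none (0 points).
  x = 12: rhs = 13, matching y values: 6, 17 (2 points).
  x = 13: rhs = 1, matching y values: 1, 22 (2 points).
  x = 14: rhs = 21, matching y values: none (0 points).
  x = 15: rhs = 10, matching y values: none (0 points).
  x = 16: rhs = 20, matching y values: none (0 points).
  x = 17: rhs = 11, matching y values: none (0 points).
  x = 18: rhs = 12, matching y values: 9, 14 (2 points).
  x = 19: rhs = 6, matching y values: 11, 12 (2 points).
  x = 20: rhs = 22, matching y values: none (0 points).
  x = 21: rhs = 20, matching y values: none (0 points).
  x = 22: rhs = 6, matching y values: 11, 12 (2 points).
Total affine count: 20.
Full point count |E(F_23)| = 20 + 1 = 21.
Hasse bound: |21 − (23+1)| = |-3| = 3 ≤ 2√23 ≈ 9.5917 ✓.


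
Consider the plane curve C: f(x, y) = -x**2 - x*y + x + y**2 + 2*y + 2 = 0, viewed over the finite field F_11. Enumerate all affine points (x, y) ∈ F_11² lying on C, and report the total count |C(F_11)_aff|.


Affine F_11-points: {(1, 4), (1, 6), (2, 0), (4, 1), (5, 6), (5, 8), (7, 1), (7, 4), (10, 0), (10, 8)}; count = 10.

For each of the 121 pairs (x, y) ∈ F_11², evaluate f(x, y) mod 11. Record the zeros.
  x = 0: [0↦2, 1↦5, 2↦10, 3↦6, 4↦4, 5↦4, 6↦6, 7↦10, 8↦5, 9↦2, 10↦1]  zeros at y ∈ ∅
  x = 1: [0↦2, 1↦4, 2↦8, 3↦3, 4↦0, 5↦10, 6↦0, 7↦3, 8↦8, 9↦4, 10↦2]  zeros at y ∈ {4, 6}
  x = 2: [0↦0, 1↦1, 2↦4, 3↦9, 4↦5, 5↦3, 6↦3, 7↦5, 8↦9, 9↦4, 10↦1]  zeros at y ∈ {0}
  x = 3: [0↦7, 1↦7, 2↦9, 3↦2, 4↦8, 5↦5, 6↦4, 7↦5, 8↦8, 9↦2, 10↦9]  zeros at y ∈ ∅
  x = 4: [0↦1, 1↦0, 2↦1, 3↦4, 4↦9, 5↦5, 6↦3, 7↦3, 8↦5, 9↦9, 10↦4]  zeros at y ∈ {1}
  x = 5: [0↦4, 1↦2, 2↦2, 3↦4, 4↦8, 5↦3, 6↦0, 7↦10, 8↦0, 9↦3, 10↦8]  zeros at y ∈ {6, 8}
  x = 6: [0↦5, 1↦2, 2↦1, 3↦2, 4↦5, 5↦10, 6↦6, 7↦4, 8↦4, 9↦6, 10↦10]  zeros at y ∈ ∅
  x = 7: [0↦4, 1↦0, 2↦9, 3↦9, 4↦0, 5↦4, 6↦10, 7↦7, 8↦6, 9↦7, 10↦10]  zeros at y ∈ {1, 4}
  x = 8: [0↦1, 1↦7, 2↦4, 3↦3, 4↦4, 5↦7, 6↦1, 7↦8, 8↦6, 9↦6, 10↦8]  zeros at y ∈ ∅
  x = 9: [0↦7, 1↦1, 2↦8, 3↦6, 4↦6, 5↦8, 6↦1, 7↦7, 8↦4, 9↦3, 10↦4]  zeros at y ∈ ∅
  x = 10: [0↦0, 1↦4, 2↦10, 3↦7, 4↦6, 5↦7, 6↦10, 7↦4, 8↦0, 9↦9, 10↦9]  zeros at y ∈ {0, 8}
Collecting zeros: affine points = {(1, 4), (1, 6), (2, 0), (4, 1), (5, 6), (5, 8), (7, 1), (7, 4), (10, 0), (10, 8)}.
Total count |C(F_11)_aff| = 10.


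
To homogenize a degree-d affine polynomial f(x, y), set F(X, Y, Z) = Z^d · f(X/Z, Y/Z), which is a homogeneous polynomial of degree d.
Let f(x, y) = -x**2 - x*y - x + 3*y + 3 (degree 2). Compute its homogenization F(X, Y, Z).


F(X, Y, Z) = -X**2 - X*Y - X*Z + 3*Y*Z + 3*Z**2

deg(f) = 2.
Substitute x = X/Z, y = Y/Z into f, then multiply by Z^2.
  monomial -1·x^2·y^0 ↦ -1·X^2·Y^0·Z^0.
  monomial -1·x^1·y^1 ↦ -1·X^1·Y^1·Z^0.
  monomial -1·x^1·y^0 ↦ -1·X^1·Y^0·Z^1.
  monomial 3·x^0·y^1 ↦ 3·X^0·Y^1·Z^1.
  monomial 3·x^0·y^0 ↦ 3·X^0·Y^0·Z^2.
Collecting: F(X, Y, Z) = -X**2 - X*Y - X*Z + 3*Y*Z + 3*Z**2.


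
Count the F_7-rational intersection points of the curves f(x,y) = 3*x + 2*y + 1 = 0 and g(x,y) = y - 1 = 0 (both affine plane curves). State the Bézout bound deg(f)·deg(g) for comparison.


Common zeros: {(6, 1)}; count = 1; Bézout bound = 1.

deg(f) = 1, deg(g) = 1, so Bézout bound = 1.
Scan x ∈ F_7. For each x, list the y ∈ F_7 with f(x, y) ≡ 0 and those with g(x, y) ≡ 0 (mod 7); the common zeros in that column are the intersection.
  x = 0: f ≡ 0 at y ∈ {3}; g ≡ 0 at y ∈ {1}; common: ∅.
  x = 1: f ≡ 0 at y ∈ {5}; g ≡ 0 at y ∈ {1}; common: ∅.
  x = 2: f ≡ 0 at y ∈ {0}; g ≡ 0 at y ∈ {1}; common: ∅.
  x = 3: f ≡ 0 at y ∈ {2}; g ≡ 0 at y ∈ {1}; common: ∅.
  x = 4: f ≡ 0 at y ∈ {4}; g ≡ 0 at y ∈ {1}; common: ∅.
  x = 5: f ≡ 0 at y ∈ {6}; g ≡ 0 at y ∈ {1}; common: ∅.
  x = 6: f ≡ 0 at y ∈ {1}; g ≡ 0 at y ∈ {1}; common: {1}.
Collecting: common zeros = {(6, 1)}, so the count is 1.
Comparison with the Bézout bound: 1 ≤ 1 = deg(f)·deg(g), as expected for curves with no common component (the bound is attained).


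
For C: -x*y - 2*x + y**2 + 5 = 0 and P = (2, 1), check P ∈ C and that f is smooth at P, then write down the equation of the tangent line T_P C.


Tangent line at P: 6 - 3*x = 0.

Step 1: f(2, 1) = 0, so P lies on C.
Step 2: partial derivatives
  f_x(x, y) = -y - 2, f_y(x, y) = -x + 2*y.
  f_x(P) = -3, f_y(P) = 0 (gradient nonzero, so P is smooth).
Step 3: tangent line at P: -3·(x − 2) + 0·(y − 1) = 0.
Expanding: 6 - 3*x = 0.


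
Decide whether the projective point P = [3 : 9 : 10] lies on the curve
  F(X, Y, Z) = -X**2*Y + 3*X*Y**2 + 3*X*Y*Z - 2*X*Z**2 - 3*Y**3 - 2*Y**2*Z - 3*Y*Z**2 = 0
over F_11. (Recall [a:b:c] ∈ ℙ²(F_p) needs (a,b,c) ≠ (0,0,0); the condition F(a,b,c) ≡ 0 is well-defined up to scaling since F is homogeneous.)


F(3,9,10) ≡ 5 (mod 11); P is NOT on the curve.

Evaluate F(3, 9, 10) term-by-term (mod 11).
  -X**2*Y ↦ -1·9·9·1 = -81
  3*X*Y**2 ↦ 3·3·81·1 = 729
  3*X*Y*Z ↦ 3·3·9·10 = 810
  -2*X*Z**2 ↦ -2·3·1·100 = -600
  -3*Y**3 ↦ -3·1·729·1 = -2187
  -2*Y**2*Z ↦ -2·1·81·10 = -1620
  -3*Y*Z**2 ↦ -3·1·9·100 = -2700
Sum: F(3, 9, 10) = (-81) + (729) + (810) + (-600) + (-2187) + (-1620) + (-2700) = -5649.
Reducing mod 11: -5649 ≡ 5 (mod 11).
Since F(a, b, c) ≡ 5 ≠ 0 (mod 11), P does NOT lie on the curve.


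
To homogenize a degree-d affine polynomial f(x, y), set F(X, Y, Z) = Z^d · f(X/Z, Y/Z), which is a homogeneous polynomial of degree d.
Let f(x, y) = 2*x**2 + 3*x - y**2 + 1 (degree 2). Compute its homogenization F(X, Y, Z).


F(X, Y, Z) = 2*X**2 + 3*X*Z - Y**2 + Z**2

deg(f) = 2.
Substitute x = X/Z, y = Y/Z into f, then multiply by Z^2.
  monomial 2·x^2·y^0 ↦ 2·X^2·Y^0·Z^0.
  monomial 3·x^1·y^0 ↦ 3·X^1·Y^0·Z^1.
  monomial -1·x^0·y^2 ↦ -1·X^0·Y^2·Z^0.
  monomial 1·x^0·y^0 ↦ 1·X^0·Y^0·Z^2.
Collecting: F(X, Y, Z) = 2*X**2 + 3*X*Z - Y**2 + Z**2.


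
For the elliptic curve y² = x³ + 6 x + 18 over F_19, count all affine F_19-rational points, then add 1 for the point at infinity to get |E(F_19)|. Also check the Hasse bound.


Affine points = {(1, 5), (1, 14), (2, 0), (3, 5), (3, 14), (4, 7), (4, 12), (6, 2), (6, 17), (7, 2), (7, 17), (11, 3), (11, 16), (15, 5), (15, 14), (16, 7), (16, 12), (17, 6), (17, 13), (18, 7), (18, 12)}; affine count = 21; |E(F_19)| = 22.

Discriminant check: Δ ∝ 4a³ + 27b² = 4·6³ + 27·18² = 4·216 + 27·324 ≡ 17 (mod 19). Nonzero ⇒ E is nonsingular.
For each x ∈ F_19, compute rhs = x³ + 6·x + 18 mod 19, then count y ∈ F_19 with y² ≡ rhs.
  x = 0: rhs = 18, matching y values: none (0 points).
  x = 1: rhs = 6, matching y values: 5, 14 (2 points).
  x = 2: rhs = 0, matching y values: 0 (1 points).
  x = 3: rhs = 6, matching y values: 5, 14 (2 points).
  x = 4: rhs = 11, matching y values: 7, 12 (2 points).
  x = 5: rhs = 2, matching y values: none (0 points).
  x = 6: rhs = 4, matching y values: 2, 17 (2 points).
  x = 7: rhs = 4, matching y values: 2, 17 (2 points).
  x = 8: rhs = 8, matching y values: none (0 points).
  x = 9: rhs = 3, matching y values: none (0 points).
  x = 10: rhs = 14, matching y values: none (0 points).
  x = 11: rhs = 9, matching y values: 3, 16 (2 points).
  x = 12: rhs = 13, matching y values: none (0 points).
  x = 13: rhs = 13, matching y values: none (0 points).
  x = 14: rhs = 15, matching y values: none (0 points).
  x = 15: rhs = 6, matching y values: 5, 14 (2 points).
  x = 16: rhs = 11, matching y values: 7, 12 (2 points).
  x = 17: rhs = 17, matching y values: 6, 13 (2 points).
  x = 18: rhs = 11, matching y values: 7, 12 (2 points).
Total affine count: 21.
Full point count |E(F_19)| = 21 + 1 = 22.
Hasse bound: |22 − (19+1)| = |2| = 2 ≤ 2√19 ≈ 8.7178 ✓.
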